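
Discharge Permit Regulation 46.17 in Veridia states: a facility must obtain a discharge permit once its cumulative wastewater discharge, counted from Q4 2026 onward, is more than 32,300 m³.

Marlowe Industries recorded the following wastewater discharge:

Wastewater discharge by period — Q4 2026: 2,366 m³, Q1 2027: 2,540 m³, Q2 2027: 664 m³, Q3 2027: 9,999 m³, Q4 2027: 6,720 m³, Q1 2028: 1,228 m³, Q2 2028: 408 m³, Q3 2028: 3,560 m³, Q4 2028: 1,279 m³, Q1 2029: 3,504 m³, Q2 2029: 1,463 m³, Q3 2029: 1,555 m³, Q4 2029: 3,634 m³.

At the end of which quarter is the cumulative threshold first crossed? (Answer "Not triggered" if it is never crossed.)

Through Q4 2026: 2,366 m³
Through Q1 2027: 4,906 m³
Through Q2 2027: 5,570 m³
Through Q3 2027: 15,569 m³
Through Q4 2027: 22,289 m³
Through Q1 2028: 23,517 m³
Through Q2 2028: 23,925 m³
Through Q3 2028: 27,485 m³
Through Q4 2028: 28,764 m³
Through Q1 2029: 32,268 m³
Through Q2 2029: 33,731 m³ ← exceeds threshold

Q2 2029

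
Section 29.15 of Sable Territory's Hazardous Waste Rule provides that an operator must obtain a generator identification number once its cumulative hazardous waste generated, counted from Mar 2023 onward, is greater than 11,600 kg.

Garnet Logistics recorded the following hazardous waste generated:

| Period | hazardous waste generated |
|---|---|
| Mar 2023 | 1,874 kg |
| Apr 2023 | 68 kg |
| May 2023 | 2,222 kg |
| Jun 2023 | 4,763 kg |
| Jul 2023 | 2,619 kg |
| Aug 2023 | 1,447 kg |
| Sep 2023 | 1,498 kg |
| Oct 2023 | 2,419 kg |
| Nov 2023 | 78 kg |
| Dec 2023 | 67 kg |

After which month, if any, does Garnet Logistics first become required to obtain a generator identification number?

Through Mar 2023: 1,874 kg
Through Apr 2023: 1,942 kg
Through May 2023: 4,164 kg
Through Jun 2023: 8,927 kg
Through Jul 2023: 11,546 kg
Through Aug 2023: 12,993 kg ← exceeds threshold

Aug 2023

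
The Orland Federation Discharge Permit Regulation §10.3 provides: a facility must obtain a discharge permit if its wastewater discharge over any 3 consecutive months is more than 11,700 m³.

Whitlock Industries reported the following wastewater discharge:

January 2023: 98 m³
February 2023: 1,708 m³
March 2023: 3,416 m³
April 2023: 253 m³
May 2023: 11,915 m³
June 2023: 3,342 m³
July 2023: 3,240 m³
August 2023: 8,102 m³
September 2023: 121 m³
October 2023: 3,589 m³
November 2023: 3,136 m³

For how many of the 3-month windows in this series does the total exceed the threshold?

January 2023–March 2023: 98 m³ + 1,708 m³ + 3,416 m³ = 5,222 m³ (under)
February 2023–April 2023: 1,708 m³ + 3,416 m³ + 253 m³ = 5,377 m³ (under)
March 2023–May 2023: 3,416 m³ + 253 m³ + 11,915 m³ = 15,584 m³ (over)
April 2023–June 2023: 253 m³ + 11,915 m³ + 3,342 m³ = 15,510 m³ (over)
May 2023–July 2023: 11,915 m³ + 3,342 m³ + 3,240 m³ = 18,497 m³ (over)
June 2023–August 2023: 3,342 m³ + 3,240 m³ + 8,102 m³ = 14,684 m³ (over)
July 2023–September 2023: 3,240 m³ + 8,102 m³ + 121 m³ = 11,463 m³ (under)
August 2023–October 2023: 8,102 m³ + 121 m³ + 3,589 m³ = 11,812 m³ (over)
September 2023–November 2023: 121 m³ + 3,589 m³ + 3,136 m³ = 6,846 m³ (under)
5 windows exceed the threshold.

5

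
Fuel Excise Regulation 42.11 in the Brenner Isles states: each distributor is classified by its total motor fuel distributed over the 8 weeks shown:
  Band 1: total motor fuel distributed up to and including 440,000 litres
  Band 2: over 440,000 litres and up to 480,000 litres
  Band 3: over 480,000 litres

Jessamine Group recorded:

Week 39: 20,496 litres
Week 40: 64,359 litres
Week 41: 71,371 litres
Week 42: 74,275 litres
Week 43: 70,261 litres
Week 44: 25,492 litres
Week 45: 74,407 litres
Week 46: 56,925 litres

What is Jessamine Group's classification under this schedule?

Band 2

Total motor fuel distributed: 20,496 litres + 64,359 litres + 71,371 litres + 74,275 litres + 70,261 litres + 25,492 litres + 74,407 litres + 56,925 litres = 457,586 litres.
440,000 litres < 457,586 litres ≤ 480,000 litres, so Band 2 applies.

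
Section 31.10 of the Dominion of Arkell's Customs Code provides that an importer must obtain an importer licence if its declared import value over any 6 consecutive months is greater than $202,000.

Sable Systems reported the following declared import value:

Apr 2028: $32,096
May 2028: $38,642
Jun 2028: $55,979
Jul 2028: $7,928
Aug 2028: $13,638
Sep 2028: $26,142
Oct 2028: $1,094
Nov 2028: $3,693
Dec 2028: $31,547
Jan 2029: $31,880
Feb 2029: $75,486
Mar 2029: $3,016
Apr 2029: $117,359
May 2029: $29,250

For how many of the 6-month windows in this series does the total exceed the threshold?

Apr 2028–Sep 2028: $32,096 + $38,642 + $55,979 + $7,928 + $13,638 + $26,142 = $174,425 (under)
May 2028–Oct 2028: $38,642 + $55,979 + $7,928 + $13,638 + $26,142 + $1,094 = $143,423 (under)
Jun 2028–Nov 2028: $55,979 + $7,928 + $13,638 + $26,142 + $1,094 + $3,693 = $108,474 (under)
Jul 2028–Dec 2028: $7,928 + $13,638 + $26,142 + $1,094 + $3,693 + $31,547 = $84,042 (under)
Aug 2028–Jan 2029: $13,638 + $26,142 + $1,094 + $3,693 + $31,547 + $31,880 = $107,994 (under)
Sep 2028–Feb 2029: $26,142 + $1,094 + $3,693 + $31,547 + $31,880 + $75,486 = $169,842 (under)
Oct 2028–Mar 2029: $1,094 + $3,693 + $31,547 + $31,880 + $75,486 + $3,016 = $146,716 (under)
Nov 2028–Apr 2029: $3,693 + $31,547 + $31,880 + $75,486 + $3,016 + $117,359 = $262,981 (over)
Dec 2028–May 2029: $31,547 + $31,880 + $75,486 + $3,016 + $117,359 + $29,250 = $288,538 (over)
2 windows exceed the threshold.

2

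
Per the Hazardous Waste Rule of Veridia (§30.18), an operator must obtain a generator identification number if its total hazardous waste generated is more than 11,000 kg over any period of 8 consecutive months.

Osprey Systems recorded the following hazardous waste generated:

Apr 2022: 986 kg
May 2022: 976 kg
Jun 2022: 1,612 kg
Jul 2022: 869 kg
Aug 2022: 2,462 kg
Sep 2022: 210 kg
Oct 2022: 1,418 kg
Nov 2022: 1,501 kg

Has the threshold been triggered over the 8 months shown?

Total hazardous waste generated: 986 kg + 976 kg + 1,612 kg + 869 kg + 2,462 kg + 210 kg + 1,418 kg + 1,501 kg = 10,034 kg.
10,034 kg ≤ 11,000 kg, so the threshold is not exceeded.

No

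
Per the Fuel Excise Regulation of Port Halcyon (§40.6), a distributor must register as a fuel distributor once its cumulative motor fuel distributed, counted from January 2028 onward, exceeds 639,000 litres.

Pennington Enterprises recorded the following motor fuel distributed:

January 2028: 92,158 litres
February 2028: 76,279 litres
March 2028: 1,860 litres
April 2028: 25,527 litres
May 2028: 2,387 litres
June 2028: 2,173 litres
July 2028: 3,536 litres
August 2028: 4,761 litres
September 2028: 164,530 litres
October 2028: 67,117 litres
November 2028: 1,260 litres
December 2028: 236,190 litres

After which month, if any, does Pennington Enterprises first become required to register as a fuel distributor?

December 2028

Through January 2028: 92,158 litres
Through February 2028: 168,437 litres
Through March 2028: 170,297 litres
Through April 2028: 195,824 litres
Through May 2028: 198,211 litres
Through June 2028: 200,384 litres
Through July 2028: 203,920 litres
Through August 2028: 208,681 litres
Through September 2028: 373,211 litres
Through October 2028: 440,328 litres
Through November 2028: 441,588 litres
Through December 2028: 677,778 litres ← exceeds threshold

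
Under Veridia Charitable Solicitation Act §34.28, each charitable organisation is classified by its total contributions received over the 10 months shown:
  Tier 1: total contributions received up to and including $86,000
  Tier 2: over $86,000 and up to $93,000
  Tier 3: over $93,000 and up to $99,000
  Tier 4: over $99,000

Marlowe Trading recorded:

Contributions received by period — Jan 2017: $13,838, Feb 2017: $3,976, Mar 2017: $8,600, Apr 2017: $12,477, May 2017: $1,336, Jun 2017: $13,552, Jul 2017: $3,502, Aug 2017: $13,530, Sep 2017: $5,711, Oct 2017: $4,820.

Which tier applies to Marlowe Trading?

Tier 1

Total contributions received: $13,838 + $3,976 + $8,600 + $12,477 + $1,336 + $13,552 + $3,502 + $13,530 + $5,711 + $4,820 = $81,342.
$81,342 ≤ $86,000, so Tier 1 applies.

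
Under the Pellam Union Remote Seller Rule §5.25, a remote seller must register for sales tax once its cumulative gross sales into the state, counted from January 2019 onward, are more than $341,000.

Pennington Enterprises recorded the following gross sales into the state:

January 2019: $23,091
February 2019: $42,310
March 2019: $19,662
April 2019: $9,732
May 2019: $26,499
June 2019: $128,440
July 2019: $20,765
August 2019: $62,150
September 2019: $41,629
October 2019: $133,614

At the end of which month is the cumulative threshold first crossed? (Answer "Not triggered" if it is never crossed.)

Through January 2019: $23,091
Through February 2019: $65,401
Through March 2019: $85,063
Through April 2019: $94,795
Through May 2019: $121,294
Through June 2019: $249,734
Through July 2019: $270,499
Through August 2019: $332,649
Through September 2019: $374,278 ← exceeds threshold

September 2019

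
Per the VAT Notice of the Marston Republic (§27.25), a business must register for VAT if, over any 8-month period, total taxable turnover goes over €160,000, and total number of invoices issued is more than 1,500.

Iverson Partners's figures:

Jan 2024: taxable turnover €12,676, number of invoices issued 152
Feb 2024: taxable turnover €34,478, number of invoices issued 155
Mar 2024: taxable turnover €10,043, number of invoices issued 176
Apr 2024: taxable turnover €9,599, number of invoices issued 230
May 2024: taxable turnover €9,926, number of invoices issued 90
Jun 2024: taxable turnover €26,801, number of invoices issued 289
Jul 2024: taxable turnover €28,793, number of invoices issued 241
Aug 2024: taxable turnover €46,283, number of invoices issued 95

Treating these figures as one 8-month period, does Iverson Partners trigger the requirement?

Total taxable turnover: €12,676 + €34,478 + €10,043 + €9,599 + €9,926 + €26,801 + €28,793 + €46,283 = €178,599 (> €160,000).
Total number of invoices issued: 152 + 155 + 176 + 230 + 90 + 289 + 241 + 95 = 1,428 (≤ 1,500).
The test is 'and': the rule requires both, and at least one is not exceeded.

No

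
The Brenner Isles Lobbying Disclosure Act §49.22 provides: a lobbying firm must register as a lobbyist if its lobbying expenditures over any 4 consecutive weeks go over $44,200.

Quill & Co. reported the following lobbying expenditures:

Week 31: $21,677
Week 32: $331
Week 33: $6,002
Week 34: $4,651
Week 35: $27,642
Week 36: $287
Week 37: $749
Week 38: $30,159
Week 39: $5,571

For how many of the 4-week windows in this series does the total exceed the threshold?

1

Week 31–Week 34: $21,677 + $331 + $6,002 + $4,651 = $32,661 (under)
Week 32–Week 35: $331 + $6,002 + $4,651 + $27,642 = $38,626 (under)
Week 33–Week 36: $6,002 + $4,651 + $27,642 + $287 = $38,582 (under)
Week 34–Week 37: $4,651 + $27,642 + $287 + $749 = $33,329 (under)
Week 35–Week 38: $27,642 + $287 + $749 + $30,159 = $58,837 (over)
Week 36–Week 39: $287 + $749 + $30,159 + $5,571 = $36,766 (under)
1 window exceeds the threshold.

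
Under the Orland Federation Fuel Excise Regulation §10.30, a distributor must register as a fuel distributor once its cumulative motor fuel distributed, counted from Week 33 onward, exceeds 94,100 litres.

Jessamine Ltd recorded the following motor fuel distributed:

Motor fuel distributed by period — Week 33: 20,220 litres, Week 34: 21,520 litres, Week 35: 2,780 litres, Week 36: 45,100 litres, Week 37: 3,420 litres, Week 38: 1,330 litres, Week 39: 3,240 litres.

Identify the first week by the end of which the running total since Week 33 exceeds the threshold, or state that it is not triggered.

Week 38

Through Week 33: 20,220 litres
Through Week 34: 41,740 litres
Through Week 35: 44,520 litres
Through Week 36: 89,620 litres
Through Week 37: 93,040 litres
Through Week 38: 94,370 litres ← exceeds threshold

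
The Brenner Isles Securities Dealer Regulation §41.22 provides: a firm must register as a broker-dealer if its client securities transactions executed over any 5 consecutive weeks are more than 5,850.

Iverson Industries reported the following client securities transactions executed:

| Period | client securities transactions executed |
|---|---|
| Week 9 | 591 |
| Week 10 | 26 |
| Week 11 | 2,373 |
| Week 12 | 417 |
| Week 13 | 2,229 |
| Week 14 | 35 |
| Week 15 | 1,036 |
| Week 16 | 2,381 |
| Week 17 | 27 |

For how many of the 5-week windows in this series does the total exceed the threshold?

Week 9–Week 13: 591 + 26 + 2,373 + 417 + 2,229 = 5,636 (under)
Week 10–Week 14: 26 + 2,373 + 417 + 2,229 + 35 = 5,080 (under)
Week 11–Week 15: 2,373 + 417 + 2,229 + 35 + 1,036 = 6,090 (over)
Week 12–Week 16: 417 + 2,229 + 35 + 1,036 + 2,381 = 6,098 (over)
Week 13–Week 17: 2,229 + 35 + 1,036 + 2,381 + 27 = 5,708 (under)
2 windows exceed the threshold.

2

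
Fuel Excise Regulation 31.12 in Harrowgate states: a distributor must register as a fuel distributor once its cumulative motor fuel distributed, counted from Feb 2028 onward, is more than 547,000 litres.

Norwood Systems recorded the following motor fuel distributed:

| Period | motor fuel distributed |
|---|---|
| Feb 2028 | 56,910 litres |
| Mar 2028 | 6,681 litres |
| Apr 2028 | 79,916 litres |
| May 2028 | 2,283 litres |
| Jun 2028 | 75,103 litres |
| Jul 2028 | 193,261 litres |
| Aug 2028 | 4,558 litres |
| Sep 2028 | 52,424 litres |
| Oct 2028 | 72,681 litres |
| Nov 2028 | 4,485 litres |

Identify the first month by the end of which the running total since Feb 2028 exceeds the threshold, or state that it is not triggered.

Nov 2028

Through Feb 2028: 56,910 litres
Through Mar 2028: 63,591 litres
Through Apr 2028: 143,507 litres
Through May 2028: 145,790 litres
Through Jun 2028: 220,893 litres
Through Jul 2028: 414,154 litres
Through Aug 2028: 418,712 litres
Through Sep 2028: 471,136 litres
Through Oct 2028: 543,817 litres
Through Nov 2028: 548,302 litres ← exceeds threshold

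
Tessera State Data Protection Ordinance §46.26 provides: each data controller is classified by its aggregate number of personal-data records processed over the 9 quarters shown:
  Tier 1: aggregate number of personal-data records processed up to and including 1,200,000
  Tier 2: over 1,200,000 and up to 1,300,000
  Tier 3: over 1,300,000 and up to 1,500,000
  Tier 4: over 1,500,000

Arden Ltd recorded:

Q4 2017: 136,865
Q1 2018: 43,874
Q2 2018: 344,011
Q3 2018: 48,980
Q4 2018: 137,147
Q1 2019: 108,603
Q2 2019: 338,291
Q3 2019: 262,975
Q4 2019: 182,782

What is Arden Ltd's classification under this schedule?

Aggregate number of personal-data records processed: 136,865 + 43,874 + 344,011 + 48,980 + 137,147 + 108,603 + 338,291 + 262,975 + 182,782 = 1,603,528.
1,603,528 > 1,500,000, so Tier 4 applies.

Tier 4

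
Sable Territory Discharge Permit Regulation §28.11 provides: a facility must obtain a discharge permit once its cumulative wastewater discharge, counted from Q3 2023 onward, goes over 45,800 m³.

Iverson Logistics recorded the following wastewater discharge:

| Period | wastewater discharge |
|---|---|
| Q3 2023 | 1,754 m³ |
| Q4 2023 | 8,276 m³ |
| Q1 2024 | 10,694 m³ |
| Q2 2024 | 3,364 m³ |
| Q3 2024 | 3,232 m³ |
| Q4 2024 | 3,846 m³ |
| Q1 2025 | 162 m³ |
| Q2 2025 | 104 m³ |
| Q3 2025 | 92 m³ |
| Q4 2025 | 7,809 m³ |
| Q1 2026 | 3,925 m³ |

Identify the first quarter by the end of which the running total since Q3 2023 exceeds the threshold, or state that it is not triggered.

Through Q3 2023: 1,754 m³
Through Q4 2023: 10,030 m³
Through Q1 2024: 20,724 m³
Through Q2 2024: 24,088 m³
Through Q3 2024: 27,320 m³
Through Q4 2024: 31,166 m³
Through Q1 2025: 31,328 m³
Through Q2 2025: 31,432 m³
Through Q3 2025: 31,524 m³
Through Q4 2025: 39,333 m³
Through Q1 2026: 43,258 m³
Final cumulative total 43,258 m³ ≤ 45,800 m³; the threshold is never exceeded.

Not triggered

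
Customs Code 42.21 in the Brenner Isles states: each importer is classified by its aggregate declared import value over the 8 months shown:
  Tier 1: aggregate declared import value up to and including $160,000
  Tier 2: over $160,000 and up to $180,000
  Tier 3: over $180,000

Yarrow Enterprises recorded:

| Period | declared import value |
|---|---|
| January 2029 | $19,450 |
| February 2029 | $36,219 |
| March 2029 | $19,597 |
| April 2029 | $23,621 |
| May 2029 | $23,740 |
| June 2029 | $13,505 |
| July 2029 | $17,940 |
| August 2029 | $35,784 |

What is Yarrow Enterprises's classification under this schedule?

Aggregate declared import value: $19,450 + $36,219 + $19,597 + $23,621 + $23,740 + $13,505 + $17,940 + $35,784 = $189,856.
$189,856 > $180,000, so Tier 3 applies.

Tier 3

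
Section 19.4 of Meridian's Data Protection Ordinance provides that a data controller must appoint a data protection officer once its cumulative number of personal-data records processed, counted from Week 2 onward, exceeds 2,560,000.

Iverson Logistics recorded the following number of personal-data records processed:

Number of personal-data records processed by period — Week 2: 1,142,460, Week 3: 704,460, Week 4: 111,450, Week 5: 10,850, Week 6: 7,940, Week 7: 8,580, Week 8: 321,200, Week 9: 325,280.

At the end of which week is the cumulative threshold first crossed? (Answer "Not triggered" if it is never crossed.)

Through Week 2: 1,142,460
Through Week 3: 1,846,920
Through Week 4: 1,958,370
Through Week 5: 1,969,220
Through Week 6: 1,977,160
Through Week 7: 1,985,740
Through Week 8: 2,306,940
Through Week 9: 2,632,220 ← exceeds threshold

Week 9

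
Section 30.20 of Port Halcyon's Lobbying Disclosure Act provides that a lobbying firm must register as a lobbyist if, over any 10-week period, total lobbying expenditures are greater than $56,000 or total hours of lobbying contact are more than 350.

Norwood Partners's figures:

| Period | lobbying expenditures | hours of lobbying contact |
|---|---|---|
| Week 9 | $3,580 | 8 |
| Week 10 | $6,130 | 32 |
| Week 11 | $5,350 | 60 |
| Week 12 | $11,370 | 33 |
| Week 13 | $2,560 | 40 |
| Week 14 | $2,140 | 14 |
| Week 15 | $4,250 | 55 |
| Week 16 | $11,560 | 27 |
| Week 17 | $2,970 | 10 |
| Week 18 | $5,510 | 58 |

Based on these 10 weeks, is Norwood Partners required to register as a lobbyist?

No

Total lobbying expenditures: $3,580 + $6,130 + $5,350 + $11,370 + $2,560 + $2,140 + $4,250 + $11,560 + $2,970 + $5,510 = $55,420 (≤ $56,000).
Total hours of lobbying contact: 8 + 32 + 60 + 33 + 40 + 14 + 55 + 27 + 10 + 58 = 337 (≤ 350).
The test is 'or': neither threshold is exceeded.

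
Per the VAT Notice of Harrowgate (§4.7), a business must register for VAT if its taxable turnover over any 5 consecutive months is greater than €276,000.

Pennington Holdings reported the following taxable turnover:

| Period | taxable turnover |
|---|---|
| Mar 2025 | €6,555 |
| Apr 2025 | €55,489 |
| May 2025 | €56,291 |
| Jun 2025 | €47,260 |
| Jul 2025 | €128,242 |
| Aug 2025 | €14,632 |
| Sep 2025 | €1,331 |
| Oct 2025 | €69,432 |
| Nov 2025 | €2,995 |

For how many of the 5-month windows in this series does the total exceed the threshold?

Mar 2025–Jul 2025: €6,555 + €55,489 + €56,291 + €47,260 + €128,242 = €293,837 (over)
Apr 2025–Aug 2025: €55,489 + €56,291 + €47,260 + €128,242 + €14,632 = €301,914 (over)
May 2025–Sep 2025: €56,291 + €47,260 + €128,242 + €14,632 + €1,331 = €247,756 (under)
Jun 2025–Oct 2025: €47,260 + €128,242 + €14,632 + €1,331 + €69,432 = €260,897 (under)
Jul 2025–Nov 2025: €128,242 + €14,632 + €1,331 + €69,432 + €2,995 = €216,632 (under)
2 windows exceed the threshold.

2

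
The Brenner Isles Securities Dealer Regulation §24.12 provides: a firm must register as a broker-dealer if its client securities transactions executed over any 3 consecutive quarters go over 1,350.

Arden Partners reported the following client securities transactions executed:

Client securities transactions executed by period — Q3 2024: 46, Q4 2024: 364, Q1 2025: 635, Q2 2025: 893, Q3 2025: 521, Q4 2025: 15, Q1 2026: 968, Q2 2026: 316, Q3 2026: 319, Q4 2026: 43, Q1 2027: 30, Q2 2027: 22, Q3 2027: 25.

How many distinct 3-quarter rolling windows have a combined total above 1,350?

5

Q3 2024–Q1 2025: 46 + 364 + 635 = 1,045 (under)
Q4 2024–Q2 2025: 364 + 635 + 893 = 1,892 (over)
Q1 2025–Q3 2025: 635 + 893 + 521 = 2,049 (over)
Q2 2025–Q4 2025: 893 + 521 + 15 = 1,429 (over)
Q3 2025–Q1 2026: 521 + 15 + 968 = 1,504 (over)
Q4 2025–Q2 2026: 15 + 968 + 316 = 1,299 (under)
Q1 2026–Q3 2026: 968 + 316 + 319 = 1,603 (over)
Q2 2026–Q4 2026: 316 + 319 + 43 = 678 (under)
Q3 2026–Q1 2027: 319 + 43 + 30 = 392 (under)
Q4 2026–Q2 2027: 43 + 30 + 22 = 95 (under)
Q1 2027–Q3 2027: 30 + 22 + 25 = 77 (under)
5 windows exceed the threshold.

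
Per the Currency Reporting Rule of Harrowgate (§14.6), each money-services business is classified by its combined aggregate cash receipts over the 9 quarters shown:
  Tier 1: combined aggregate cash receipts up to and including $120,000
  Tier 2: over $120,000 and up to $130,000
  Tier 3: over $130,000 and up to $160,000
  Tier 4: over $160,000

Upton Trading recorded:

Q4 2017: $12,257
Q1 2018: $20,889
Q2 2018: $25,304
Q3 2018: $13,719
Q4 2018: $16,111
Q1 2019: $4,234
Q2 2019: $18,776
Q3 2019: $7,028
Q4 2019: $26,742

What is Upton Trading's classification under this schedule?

Tier 3

Combined aggregate cash receipts: $12,257 + $20,889 + $25,304 + $13,719 + $16,111 + $4,234 + $18,776 + $7,028 + $26,742 = $145,060.
$130,000 < $145,060 ≤ $160,000, so Tier 3 applies.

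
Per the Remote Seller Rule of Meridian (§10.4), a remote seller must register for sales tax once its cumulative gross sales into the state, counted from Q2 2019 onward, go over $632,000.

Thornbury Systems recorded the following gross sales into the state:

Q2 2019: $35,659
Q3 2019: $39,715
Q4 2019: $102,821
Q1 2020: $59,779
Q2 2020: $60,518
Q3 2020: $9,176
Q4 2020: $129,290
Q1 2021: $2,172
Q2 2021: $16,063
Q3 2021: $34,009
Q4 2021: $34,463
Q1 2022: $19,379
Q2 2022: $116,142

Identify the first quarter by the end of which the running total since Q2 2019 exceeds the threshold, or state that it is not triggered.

Through Q2 2019: $35,659
Through Q3 2019: $75,374
Through Q4 2019: $178,195
Through Q1 2020: $237,974
Through Q2 2020: $298,492
Through Q3 2020: $307,668
Through Q4 2020: $436,958
Through Q1 2021: $439,130
Through Q2 2021: $455,193
Through Q3 2021: $489,202
Through Q4 2021: $523,665
Through Q1 2022: $543,044
Through Q2 2022: $659,186 ← exceeds threshold

Q2 2022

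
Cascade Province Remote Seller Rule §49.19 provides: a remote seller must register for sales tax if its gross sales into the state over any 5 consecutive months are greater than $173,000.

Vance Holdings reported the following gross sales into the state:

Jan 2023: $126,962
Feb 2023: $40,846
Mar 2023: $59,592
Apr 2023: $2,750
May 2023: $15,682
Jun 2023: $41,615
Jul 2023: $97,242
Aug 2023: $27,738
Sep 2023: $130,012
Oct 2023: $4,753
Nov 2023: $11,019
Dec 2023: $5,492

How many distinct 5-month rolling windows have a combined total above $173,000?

7

Jan 2023–May 2023: $126,962 + $40,846 + $59,592 + $2,750 + $15,682 = $245,832 (over)
Feb 2023–Jun 2023: $40,846 + $59,592 + $2,750 + $15,682 + $41,615 = $160,485 (under)
Mar 2023–Jul 2023: $59,592 + $2,750 + $15,682 + $41,615 + $97,242 = $216,881 (over)
Apr 2023–Aug 2023: $2,750 + $15,682 + $41,615 + $97,242 + $27,738 = $185,027 (over)
May 2023–Sep 2023: $15,682 + $41,615 + $97,242 + $27,738 + $130,012 = $312,289 (over)
Jun 2023–Oct 2023: $41,615 + $97,242 + $27,738 + $130,012 + $4,753 = $301,360 (over)
Jul 2023–Nov 2023: $97,242 + $27,738 + $130,012 + $4,753 + $11,019 = $270,764 (over)
Aug 2023–Dec 2023: $27,738 + $130,012 + $4,753 + $11,019 + $5,492 = $179,014 (over)
7 windows exceed the threshold.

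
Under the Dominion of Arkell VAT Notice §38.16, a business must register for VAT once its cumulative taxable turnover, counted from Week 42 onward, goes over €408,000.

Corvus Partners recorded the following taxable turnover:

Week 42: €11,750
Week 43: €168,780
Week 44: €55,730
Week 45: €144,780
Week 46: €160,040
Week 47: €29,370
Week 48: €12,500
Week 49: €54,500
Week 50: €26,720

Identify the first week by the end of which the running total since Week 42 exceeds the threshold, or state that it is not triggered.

Through Week 42: €11,750
Through Week 43: €180,530
Through Week 44: €236,260
Through Week 45: €381,040
Through Week 46: €541,080 ← exceeds threshold

Week 46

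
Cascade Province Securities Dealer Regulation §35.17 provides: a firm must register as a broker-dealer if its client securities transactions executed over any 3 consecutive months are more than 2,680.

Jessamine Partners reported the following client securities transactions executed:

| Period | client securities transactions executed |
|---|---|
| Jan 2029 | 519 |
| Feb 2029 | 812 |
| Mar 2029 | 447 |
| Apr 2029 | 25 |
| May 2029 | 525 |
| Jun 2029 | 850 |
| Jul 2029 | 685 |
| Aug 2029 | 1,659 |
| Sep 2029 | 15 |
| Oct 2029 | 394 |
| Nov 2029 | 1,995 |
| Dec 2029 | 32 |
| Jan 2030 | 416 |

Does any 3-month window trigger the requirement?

Jan 2029–Mar 2029: 519 + 812 + 447 = 1,778 (under)
Feb 2029–Apr 2029: 812 + 447 + 25 = 1,284 (under)
Mar 2029–May 2029: 447 + 25 + 525 = 997 (under)
Apr 2029–Jun 2029: 25 + 525 + 850 = 1,400 (under)
May 2029–Jul 2029: 525 + 850 + 685 = 2,060 (under)
Jun 2029–Aug 2029: 850 + 685 + 1,659 = 3,194 (over)
Jul 2029–Sep 2029: 685 + 1,659 + 15 = 2,359 (under)
Aug 2029–Oct 2029: 1,659 + 15 + 394 = 2,068 (under)
Sep 2029–Nov 2029: 15 + 394 + 1,995 = 2,404 (under)
Oct 2029–Dec 2029: 394 + 1,995 + 32 = 2,421 (under)
Nov 2029–Jan 2030: 1,995 + 32 + 416 = 2,443 (under)
At least one window exceeds 2,680.

Yes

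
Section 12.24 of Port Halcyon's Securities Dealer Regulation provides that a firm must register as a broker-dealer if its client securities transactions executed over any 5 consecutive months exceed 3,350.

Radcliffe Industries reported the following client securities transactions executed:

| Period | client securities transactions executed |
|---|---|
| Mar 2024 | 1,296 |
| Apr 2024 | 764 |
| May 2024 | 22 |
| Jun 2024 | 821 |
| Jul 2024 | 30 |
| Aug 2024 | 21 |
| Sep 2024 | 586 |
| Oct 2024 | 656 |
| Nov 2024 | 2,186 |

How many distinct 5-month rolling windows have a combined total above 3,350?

1

Mar 2024–Jul 2024: 1,296 + 764 + 22 + 821 + 30 = 2,933 (under)
Apr 2024–Aug 2024: 764 + 22 + 821 + 30 + 21 = 1,658 (under)
May 2024–Sep 2024: 22 + 821 + 30 + 21 + 586 = 1,480 (under)
Jun 2024–Oct 2024: 821 + 30 + 21 + 586 + 656 = 2,114 (under)
Jul 2024–Nov 2024: 30 + 21 + 586 + 656 + 2,186 = 3,479 (over)
1 window exceeds the threshold.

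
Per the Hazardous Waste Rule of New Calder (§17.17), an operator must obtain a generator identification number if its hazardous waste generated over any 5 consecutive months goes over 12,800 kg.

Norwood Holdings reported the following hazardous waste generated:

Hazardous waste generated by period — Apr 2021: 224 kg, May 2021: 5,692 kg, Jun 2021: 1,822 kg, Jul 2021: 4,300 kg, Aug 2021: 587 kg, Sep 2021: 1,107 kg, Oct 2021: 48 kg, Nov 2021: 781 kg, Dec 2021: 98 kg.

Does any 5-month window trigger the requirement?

Apr 2021–Aug 2021: 224 kg + 5,692 kg + 1,822 kg + 4,300 kg + 587 kg = 12,625 kg (under)
May 2021–Sep 2021: 5,692 kg + 1,822 kg + 4,300 kg + 587 kg + 1,107 kg = 13,508 kg (over)
Jun 2021–Oct 2021: 1,822 kg + 4,300 kg + 587 kg + 1,107 kg + 48 kg = 7,864 kg (under)
Jul 2021–Nov 2021: 4,300 kg + 587 kg + 1,107 kg + 48 kg + 781 kg = 6,823 kg (under)
Aug 2021–Dec 2021: 587 kg + 1,107 kg + 48 kg + 781 kg + 98 kg = 2,621 kg (under)
At least one window exceeds 12,800 kg.

Yes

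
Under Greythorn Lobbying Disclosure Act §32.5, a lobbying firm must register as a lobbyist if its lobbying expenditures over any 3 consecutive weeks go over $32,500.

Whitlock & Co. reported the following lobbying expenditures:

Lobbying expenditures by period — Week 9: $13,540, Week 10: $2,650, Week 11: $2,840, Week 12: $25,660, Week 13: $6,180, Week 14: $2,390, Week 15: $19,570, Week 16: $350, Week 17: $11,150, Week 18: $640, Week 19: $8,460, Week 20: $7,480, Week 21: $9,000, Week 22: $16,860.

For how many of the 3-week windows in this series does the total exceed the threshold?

Week 9–Week 11: $13,540 + $2,650 + $2,840 = $19,030 (under)
Week 10–Week 12: $2,650 + $2,840 + $25,660 = $31,150 (under)
Week 11–Week 13: $2,840 + $25,660 + $6,180 = $34,680 (over)
Week 12–Week 14: $25,660 + $6,180 + $2,390 = $34,230 (over)
Week 13–Week 15: $6,180 + $2,390 + $19,570 = $28,140 (under)
Week 14–Week 16: $2,390 + $19,570 + $350 = $22,310 (under)
Week 15–Week 17: $19,570 + $350 + $11,150 = $31,070 (under)
Week 16–Week 18: $350 + $11,150 + $640 = $12,140 (under)
Week 17–Week 19: $11,150 + $640 + $8,460 = $20,250 (under)
Week 18–Week 20: $640 + $8,460 + $7,480 = $16,580 (under)
Week 19–Week 21: $8,460 + $7,480 + $9,000 = $24,940 (under)
Week 20–Week 22: $7,480 + $9,000 + $16,860 = $33,340 (over)
3 windows exceed the threshold.

3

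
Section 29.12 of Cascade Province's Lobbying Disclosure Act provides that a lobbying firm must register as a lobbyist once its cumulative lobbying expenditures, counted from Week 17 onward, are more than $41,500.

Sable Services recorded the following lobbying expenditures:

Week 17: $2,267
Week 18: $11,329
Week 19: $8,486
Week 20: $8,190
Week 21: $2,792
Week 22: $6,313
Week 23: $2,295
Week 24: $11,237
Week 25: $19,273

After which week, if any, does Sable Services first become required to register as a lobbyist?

Through Week 17: $2,267
Through Week 18: $13,596
Through Week 19: $22,082
Through Week 20: $30,272
Through Week 21: $33,064
Through Week 22: $39,377
Through Week 23: $41,672 ← exceeds threshold

Week 23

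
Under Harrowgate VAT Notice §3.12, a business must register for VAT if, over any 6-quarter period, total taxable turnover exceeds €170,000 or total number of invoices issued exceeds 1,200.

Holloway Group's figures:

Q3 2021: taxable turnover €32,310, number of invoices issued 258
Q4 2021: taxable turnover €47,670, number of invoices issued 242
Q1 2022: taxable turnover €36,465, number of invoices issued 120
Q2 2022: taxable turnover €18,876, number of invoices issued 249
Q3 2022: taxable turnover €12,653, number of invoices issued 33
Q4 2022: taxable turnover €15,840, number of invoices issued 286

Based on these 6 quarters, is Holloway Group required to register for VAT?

No

Total taxable turnover: €32,310 + €47,670 + €36,465 + €18,876 + €12,653 + €15,840 = €163,814 (≤ €170,000).
Total number of invoices issued: 258 + 242 + 120 + 249 + 33 + 286 = 1,188 (≤ 1,200).
The test is 'or': neither threshold is exceeded.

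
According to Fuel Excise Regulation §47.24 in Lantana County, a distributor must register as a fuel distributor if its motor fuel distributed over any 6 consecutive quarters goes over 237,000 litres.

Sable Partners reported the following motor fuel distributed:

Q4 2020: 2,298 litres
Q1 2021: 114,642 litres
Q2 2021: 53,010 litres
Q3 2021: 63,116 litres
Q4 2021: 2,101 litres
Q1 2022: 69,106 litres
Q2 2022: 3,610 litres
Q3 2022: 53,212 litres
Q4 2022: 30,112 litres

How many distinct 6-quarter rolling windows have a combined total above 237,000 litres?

3

Q4 2020–Q1 2022: 2,298 litres + 114,642 litres + 53,010 litres + 63,116 litres + 2,101 litres + 69,106 litres = 304,273 litres (over)
Q1 2021–Q2 2022: 114,642 litres + 53,010 litres + 63,116 litres + 2,101 litres + 69,106 litres + 3,610 litres = 305,585 litres (over)
Q2 2021–Q3 2022: 53,010 litres + 63,116 litres + 2,101 litres + 69,106 litres + 3,610 litres + 53,212 litres = 244,155 litres (over)
Q3 2021–Q4 2022: 63,116 litres + 2,101 litres + 69,106 litres + 3,610 litres + 53,212 litres + 30,112 litres = 221,257 litres (under)
3 windows exceed the threshold.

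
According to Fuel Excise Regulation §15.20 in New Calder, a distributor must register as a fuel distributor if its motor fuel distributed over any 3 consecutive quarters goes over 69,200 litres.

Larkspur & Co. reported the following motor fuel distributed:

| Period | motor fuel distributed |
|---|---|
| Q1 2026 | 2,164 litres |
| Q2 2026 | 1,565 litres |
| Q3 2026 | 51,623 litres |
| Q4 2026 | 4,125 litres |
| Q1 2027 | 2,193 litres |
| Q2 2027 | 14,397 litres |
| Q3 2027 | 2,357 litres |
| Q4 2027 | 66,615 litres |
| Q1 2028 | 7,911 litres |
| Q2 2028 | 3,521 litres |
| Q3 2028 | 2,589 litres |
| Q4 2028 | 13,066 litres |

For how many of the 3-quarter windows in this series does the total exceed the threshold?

3

Q1 2026–Q3 2026: 2,164 litres + 1,565 litres + 51,623 litres = 55,352 litres (under)
Q2 2026–Q4 2026: 1,565 litres + 51,623 litres + 4,125 litres = 57,313 litres (under)
Q3 2026–Q1 2027: 51,623 litres + 4,125 litres + 2,193 litres = 57,941 litres (under)
Q4 2026–Q2 2027: 4,125 litres + 2,193 litres + 14,397 litres = 20,715 litres (under)
Q1 2027–Q3 2027: 2,193 litres + 14,397 litres + 2,357 litres = 18,947 litres (under)
Q2 2027–Q4 2027: 14,397 litres + 2,357 litres + 66,615 litres = 83,369 litres (over)
Q3 2027–Q1 2028: 2,357 litres + 66,615 litres + 7,911 litres = 76,883 litres (over)
Q4 2027–Q2 2028: 66,615 litres + 7,911 litres + 3,521 litres = 78,047 litres (over)
Q1 2028–Q3 2028: 7,911 litres + 3,521 litres + 2,589 litres = 14,021 litres (under)
Q2 2028–Q4 2028: 3,521 litres + 2,589 litres + 13,066 litres = 19,176 litres (under)
3 windows exceed the threshold.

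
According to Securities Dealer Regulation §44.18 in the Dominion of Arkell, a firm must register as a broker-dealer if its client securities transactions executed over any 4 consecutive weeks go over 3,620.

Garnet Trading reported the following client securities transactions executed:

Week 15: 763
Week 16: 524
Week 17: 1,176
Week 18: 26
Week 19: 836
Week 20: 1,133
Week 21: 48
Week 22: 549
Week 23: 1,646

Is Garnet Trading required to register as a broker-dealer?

Week 15–Week 18: 763 + 524 + 1,176 + 26 = 2,489 (under)
Week 16–Week 19: 524 + 1,176 + 26 + 836 = 2,562 (under)
Week 17–Week 20: 1,176 + 26 + 836 + 1,133 = 3,171 (under)
Week 18–Week 21: 26 + 836 + 1,133 + 48 = 2,043 (under)
Week 19–Week 22: 836 + 1,133 + 48 + 549 = 2,566 (under)
Week 20–Week 23: 1,133 + 48 + 549 + 1,646 = 3,376 (under)
No window exceeds 3,620.

No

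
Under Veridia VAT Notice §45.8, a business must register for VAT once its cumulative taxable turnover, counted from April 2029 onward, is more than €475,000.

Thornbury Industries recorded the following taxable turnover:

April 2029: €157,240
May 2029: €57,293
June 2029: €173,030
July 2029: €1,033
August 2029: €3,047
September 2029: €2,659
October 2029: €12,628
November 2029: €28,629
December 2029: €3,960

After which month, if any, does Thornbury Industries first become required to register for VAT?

Not triggered

Through April 2029: €157,240
Through May 2029: €214,533
Through June 2029: €387,563
Through July 2029: €388,596
Through August 2029: €391,643
Through September 2029: €394,302
Through October 2029: €406,930
Through November 2029: €435,559
Through December 2029: €439,519
Final cumulative total €439,519 ≤ €475,000; the threshold is never exceeded.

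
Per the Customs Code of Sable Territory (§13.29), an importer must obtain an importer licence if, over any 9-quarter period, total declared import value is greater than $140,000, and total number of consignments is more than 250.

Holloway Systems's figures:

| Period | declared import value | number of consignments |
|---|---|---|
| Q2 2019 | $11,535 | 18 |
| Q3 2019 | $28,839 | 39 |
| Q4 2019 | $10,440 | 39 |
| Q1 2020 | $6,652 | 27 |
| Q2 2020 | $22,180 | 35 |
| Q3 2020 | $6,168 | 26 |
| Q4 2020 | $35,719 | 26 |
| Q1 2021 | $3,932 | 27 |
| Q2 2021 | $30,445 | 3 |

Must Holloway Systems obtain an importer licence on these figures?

Total declared import value: $11,535 + $28,839 + $10,440 + $6,652 + $22,180 + $6,168 + $35,719 + $3,932 + $30,445 = $155,910 (> $140,000).
Total number of consignments: 18 + 39 + 39 + 27 + 35 + 26 + 26 + 27 + 3 = 240 (≤ 250).
The test is 'and': the rule requires both, and at least one is not exceeded.

No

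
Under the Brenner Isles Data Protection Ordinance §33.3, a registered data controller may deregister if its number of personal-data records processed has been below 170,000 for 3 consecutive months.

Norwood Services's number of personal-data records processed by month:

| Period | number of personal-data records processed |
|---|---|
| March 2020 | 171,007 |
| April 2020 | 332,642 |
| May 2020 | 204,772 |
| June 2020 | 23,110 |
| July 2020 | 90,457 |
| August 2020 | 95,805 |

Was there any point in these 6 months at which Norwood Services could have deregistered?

Yes

Months below 170,000: June 2020, July 2020, August 2020.
Longest run of consecutive months below the threshold: 3.
3 ≥ 3, so Norwood Services became eligible.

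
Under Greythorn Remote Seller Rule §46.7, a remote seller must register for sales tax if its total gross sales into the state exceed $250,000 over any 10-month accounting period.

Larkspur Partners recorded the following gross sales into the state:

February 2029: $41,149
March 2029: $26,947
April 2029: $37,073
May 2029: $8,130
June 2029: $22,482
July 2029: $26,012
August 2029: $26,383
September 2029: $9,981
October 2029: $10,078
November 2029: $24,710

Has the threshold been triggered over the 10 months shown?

No

Total gross sales into the state: $41,149 + $26,947 + $37,073 + $8,130 + $22,482 + $26,012 + $26,383 + $9,981 + $10,078 + $24,710 = $232,945.
$232,945 ≤ $250,000, so the threshold is not exceeded.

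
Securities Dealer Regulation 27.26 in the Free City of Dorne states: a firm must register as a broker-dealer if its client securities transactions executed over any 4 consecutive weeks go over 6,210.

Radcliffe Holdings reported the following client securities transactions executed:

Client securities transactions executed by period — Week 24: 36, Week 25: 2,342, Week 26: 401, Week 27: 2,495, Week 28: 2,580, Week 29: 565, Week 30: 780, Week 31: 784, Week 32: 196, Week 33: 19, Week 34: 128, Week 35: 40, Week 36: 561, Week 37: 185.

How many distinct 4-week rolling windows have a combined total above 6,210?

Week 24–Week 27: 36 + 2,342 + 401 + 2,495 = 5,274 (under)
Week 25–Week 28: 2,342 + 401 + 2,495 + 2,580 = 7,818 (over)
Week 26–Week 29: 401 + 2,495 + 2,580 + 565 = 6,041 (under)
Week 27–Week 30: 2,495 + 2,580 + 565 + 780 = 6,420 (over)
Week 28–Week 31: 2,580 + 565 + 780 + 784 = 4,709 (under)
Week 29–Week 32: 565 + 780 + 784 + 196 = 2,325 (under)
Week 30–Week 33: 780 + 784 + 196 + 19 = 1,779 (under)
Week 31–Week 34: 784 + 196 + 19 + 128 = 1,127 (under)
Week 32–Week 35: 196 + 19 + 128 + 40 = 383 (under)
Week 33–Week 36: 19 + 128 + 40 + 561 = 748 (under)
Week 34–Week 37: 128 + 40 + 561 + 185 = 914 (under)
2 windows exceed the threshold.

2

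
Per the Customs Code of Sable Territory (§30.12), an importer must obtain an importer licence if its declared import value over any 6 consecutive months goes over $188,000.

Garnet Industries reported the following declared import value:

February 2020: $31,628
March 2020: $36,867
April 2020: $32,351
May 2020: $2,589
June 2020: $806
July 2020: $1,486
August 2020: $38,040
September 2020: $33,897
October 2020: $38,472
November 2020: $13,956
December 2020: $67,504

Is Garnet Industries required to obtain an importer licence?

Yes

February 2020–July 2020: $31,628 + $36,867 + $32,351 + $2,589 + $806 + $1,486 = $105,727 (under)
March 2020–August 2020: $36,867 + $32,351 + $2,589 + $806 + $1,486 + $38,040 = $112,139 (under)
April 2020–September 2020: $32,351 + $2,589 + $806 + $1,486 + $38,040 + $33,897 = $109,169 (under)
May 2020–October 2020: $2,589 + $806 + $1,486 + $38,040 + $33,897 + $38,472 = $115,290 (under)
June 2020–November 2020: $806 + $1,486 + $38,040 + $33,897 + $38,472 + $13,956 = $126,657 (under)
July 2020–December 2020: $1,486 + $38,040 + $33,897 + $38,472 + $13,956 + $67,504 = $193,355 (over)
At least one window exceeds $188,000.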